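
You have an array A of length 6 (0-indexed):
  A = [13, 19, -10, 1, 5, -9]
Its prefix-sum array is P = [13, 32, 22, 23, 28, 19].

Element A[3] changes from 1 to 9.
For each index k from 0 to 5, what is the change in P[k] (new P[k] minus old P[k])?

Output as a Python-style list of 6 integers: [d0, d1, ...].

Answer: [0, 0, 0, 8, 8, 8]

Derivation:
Element change: A[3] 1 -> 9, delta = 8
For k < 3: P[k] unchanged, delta_P[k] = 0
For k >= 3: P[k] shifts by exactly 8
Delta array: [0, 0, 0, 8, 8, 8]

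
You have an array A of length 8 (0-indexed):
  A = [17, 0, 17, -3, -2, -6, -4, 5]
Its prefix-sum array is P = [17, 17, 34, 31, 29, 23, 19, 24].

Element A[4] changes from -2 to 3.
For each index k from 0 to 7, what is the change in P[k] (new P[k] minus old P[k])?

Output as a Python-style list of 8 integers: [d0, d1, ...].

Element change: A[4] -2 -> 3, delta = 5
For k < 4: P[k] unchanged, delta_P[k] = 0
For k >= 4: P[k] shifts by exactly 5
Delta array: [0, 0, 0, 0, 5, 5, 5, 5]

Answer: [0, 0, 0, 0, 5, 5, 5, 5]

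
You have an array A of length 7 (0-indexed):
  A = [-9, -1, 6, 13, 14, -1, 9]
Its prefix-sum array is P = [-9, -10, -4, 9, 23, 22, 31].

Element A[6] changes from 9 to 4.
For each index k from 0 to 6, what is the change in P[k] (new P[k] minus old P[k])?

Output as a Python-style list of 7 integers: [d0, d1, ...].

Answer: [0, 0, 0, 0, 0, 0, -5]

Derivation:
Element change: A[6] 9 -> 4, delta = -5
For k < 6: P[k] unchanged, delta_P[k] = 0
For k >= 6: P[k] shifts by exactly -5
Delta array: [0, 0, 0, 0, 0, 0, -5]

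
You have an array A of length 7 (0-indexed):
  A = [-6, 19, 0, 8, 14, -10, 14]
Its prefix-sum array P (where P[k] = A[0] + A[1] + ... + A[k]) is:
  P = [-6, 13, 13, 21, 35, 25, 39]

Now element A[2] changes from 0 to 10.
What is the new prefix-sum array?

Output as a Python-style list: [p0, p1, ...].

Change: A[2] 0 -> 10, delta = 10
P[k] for k < 2: unchanged (A[2] not included)
P[k] for k >= 2: shift by delta = 10
  P[0] = -6 + 0 = -6
  P[1] = 13 + 0 = 13
  P[2] = 13 + 10 = 23
  P[3] = 21 + 10 = 31
  P[4] = 35 + 10 = 45
  P[5] = 25 + 10 = 35
  P[6] = 39 + 10 = 49

Answer: [-6, 13, 23, 31, 45, 35, 49]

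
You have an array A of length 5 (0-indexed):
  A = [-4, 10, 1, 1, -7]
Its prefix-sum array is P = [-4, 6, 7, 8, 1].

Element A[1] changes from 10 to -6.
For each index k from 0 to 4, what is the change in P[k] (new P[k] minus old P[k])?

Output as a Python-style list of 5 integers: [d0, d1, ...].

Element change: A[1] 10 -> -6, delta = -16
For k < 1: P[k] unchanged, delta_P[k] = 0
For k >= 1: P[k] shifts by exactly -16
Delta array: [0, -16, -16, -16, -16]

Answer: [0, -16, -16, -16, -16]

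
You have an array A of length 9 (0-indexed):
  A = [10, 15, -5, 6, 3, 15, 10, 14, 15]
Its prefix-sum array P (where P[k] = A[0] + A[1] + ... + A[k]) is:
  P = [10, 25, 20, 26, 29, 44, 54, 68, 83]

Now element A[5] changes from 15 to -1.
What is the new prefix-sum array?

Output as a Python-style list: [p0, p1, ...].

Answer: [10, 25, 20, 26, 29, 28, 38, 52, 67]

Derivation:
Change: A[5] 15 -> -1, delta = -16
P[k] for k < 5: unchanged (A[5] not included)
P[k] for k >= 5: shift by delta = -16
  P[0] = 10 + 0 = 10
  P[1] = 25 + 0 = 25
  P[2] = 20 + 0 = 20
  P[3] = 26 + 0 = 26
  P[4] = 29 + 0 = 29
  P[5] = 44 + -16 = 28
  P[6] = 54 + -16 = 38
  P[7] = 68 + -16 = 52
  P[8] = 83 + -16 = 67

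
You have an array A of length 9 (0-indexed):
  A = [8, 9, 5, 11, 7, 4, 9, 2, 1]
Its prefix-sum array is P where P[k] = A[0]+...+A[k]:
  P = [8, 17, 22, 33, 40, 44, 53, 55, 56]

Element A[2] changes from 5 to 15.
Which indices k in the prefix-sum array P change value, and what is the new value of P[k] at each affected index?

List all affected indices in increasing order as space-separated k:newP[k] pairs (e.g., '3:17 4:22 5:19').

P[k] = A[0] + ... + A[k]
P[k] includes A[2] iff k >= 2
Affected indices: 2, 3, ..., 8; delta = 10
  P[2]: 22 + 10 = 32
  P[3]: 33 + 10 = 43
  P[4]: 40 + 10 = 50
  P[5]: 44 + 10 = 54
  P[6]: 53 + 10 = 63
  P[7]: 55 + 10 = 65
  P[8]: 56 + 10 = 66

Answer: 2:32 3:43 4:50 5:54 6:63 7:65 8:66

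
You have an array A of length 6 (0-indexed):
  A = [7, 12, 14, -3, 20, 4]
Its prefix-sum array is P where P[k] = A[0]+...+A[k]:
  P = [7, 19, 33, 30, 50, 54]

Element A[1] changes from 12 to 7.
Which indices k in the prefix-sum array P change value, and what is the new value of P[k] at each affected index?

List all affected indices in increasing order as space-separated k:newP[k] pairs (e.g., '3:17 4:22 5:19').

Answer: 1:14 2:28 3:25 4:45 5:49

Derivation:
P[k] = A[0] + ... + A[k]
P[k] includes A[1] iff k >= 1
Affected indices: 1, 2, ..., 5; delta = -5
  P[1]: 19 + -5 = 14
  P[2]: 33 + -5 = 28
  P[3]: 30 + -5 = 25
  P[4]: 50 + -5 = 45
  P[5]: 54 + -5 = 49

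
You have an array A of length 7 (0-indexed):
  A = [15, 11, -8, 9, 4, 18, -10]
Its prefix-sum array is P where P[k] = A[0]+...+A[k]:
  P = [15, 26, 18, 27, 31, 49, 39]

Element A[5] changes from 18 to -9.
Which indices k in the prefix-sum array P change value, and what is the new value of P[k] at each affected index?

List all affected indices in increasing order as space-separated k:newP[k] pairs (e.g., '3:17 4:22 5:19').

P[k] = A[0] + ... + A[k]
P[k] includes A[5] iff k >= 5
Affected indices: 5, 6, ..., 6; delta = -27
  P[5]: 49 + -27 = 22
  P[6]: 39 + -27 = 12

Answer: 5:22 6:12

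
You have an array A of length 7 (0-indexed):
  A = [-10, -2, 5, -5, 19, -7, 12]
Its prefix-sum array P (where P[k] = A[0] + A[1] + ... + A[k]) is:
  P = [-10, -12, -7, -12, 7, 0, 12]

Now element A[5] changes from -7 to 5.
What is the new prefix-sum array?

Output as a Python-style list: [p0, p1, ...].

Answer: [-10, -12, -7, -12, 7, 12, 24]

Derivation:
Change: A[5] -7 -> 5, delta = 12
P[k] for k < 5: unchanged (A[5] not included)
P[k] for k >= 5: shift by delta = 12
  P[0] = -10 + 0 = -10
  P[1] = -12 + 0 = -12
  P[2] = -7 + 0 = -7
  P[3] = -12 + 0 = -12
  P[4] = 7 + 0 = 7
  P[5] = 0 + 12 = 12
  P[6] = 12 + 12 = 24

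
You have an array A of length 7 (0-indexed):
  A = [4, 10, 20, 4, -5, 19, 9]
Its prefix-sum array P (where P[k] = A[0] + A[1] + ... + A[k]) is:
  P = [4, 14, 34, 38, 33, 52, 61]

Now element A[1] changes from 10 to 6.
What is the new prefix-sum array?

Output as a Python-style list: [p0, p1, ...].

Answer: [4, 10, 30, 34, 29, 48, 57]

Derivation:
Change: A[1] 10 -> 6, delta = -4
P[k] for k < 1: unchanged (A[1] not included)
P[k] for k >= 1: shift by delta = -4
  P[0] = 4 + 0 = 4
  P[1] = 14 + -4 = 10
  P[2] = 34 + -4 = 30
  P[3] = 38 + -4 = 34
  P[4] = 33 + -4 = 29
  P[5] = 52 + -4 = 48
  P[6] = 61 + -4 = 57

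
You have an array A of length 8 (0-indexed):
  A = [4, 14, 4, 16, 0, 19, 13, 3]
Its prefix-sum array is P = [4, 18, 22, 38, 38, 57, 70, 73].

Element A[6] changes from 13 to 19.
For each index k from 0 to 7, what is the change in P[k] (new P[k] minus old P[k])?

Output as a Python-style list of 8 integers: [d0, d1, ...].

Element change: A[6] 13 -> 19, delta = 6
For k < 6: P[k] unchanged, delta_P[k] = 0
For k >= 6: P[k] shifts by exactly 6
Delta array: [0, 0, 0, 0, 0, 0, 6, 6]

Answer: [0, 0, 0, 0, 0, 0, 6, 6]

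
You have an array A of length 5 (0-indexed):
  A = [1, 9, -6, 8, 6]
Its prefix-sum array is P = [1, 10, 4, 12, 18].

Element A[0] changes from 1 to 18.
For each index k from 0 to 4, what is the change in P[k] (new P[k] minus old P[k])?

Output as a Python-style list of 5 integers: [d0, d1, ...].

Answer: [17, 17, 17, 17, 17]

Derivation:
Element change: A[0] 1 -> 18, delta = 17
For k < 0: P[k] unchanged, delta_P[k] = 0
For k >= 0: P[k] shifts by exactly 17
Delta array: [17, 17, 17, 17, 17]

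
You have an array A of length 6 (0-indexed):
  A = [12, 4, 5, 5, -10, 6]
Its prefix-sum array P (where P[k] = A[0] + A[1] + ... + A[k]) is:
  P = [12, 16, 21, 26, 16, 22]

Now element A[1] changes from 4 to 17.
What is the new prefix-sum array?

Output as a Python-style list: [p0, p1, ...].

Change: A[1] 4 -> 17, delta = 13
P[k] for k < 1: unchanged (A[1] not included)
P[k] for k >= 1: shift by delta = 13
  P[0] = 12 + 0 = 12
  P[1] = 16 + 13 = 29
  P[2] = 21 + 13 = 34
  P[3] = 26 + 13 = 39
  P[4] = 16 + 13 = 29
  P[5] = 22 + 13 = 35

Answer: [12, 29, 34, 39, 29, 35]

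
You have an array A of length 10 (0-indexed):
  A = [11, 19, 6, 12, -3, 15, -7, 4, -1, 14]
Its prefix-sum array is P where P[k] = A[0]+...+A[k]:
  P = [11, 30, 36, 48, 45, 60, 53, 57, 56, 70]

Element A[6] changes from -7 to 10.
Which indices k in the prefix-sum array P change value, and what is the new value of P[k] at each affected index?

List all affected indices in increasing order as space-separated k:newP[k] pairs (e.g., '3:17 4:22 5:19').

P[k] = A[0] + ... + A[k]
P[k] includes A[6] iff k >= 6
Affected indices: 6, 7, ..., 9; delta = 17
  P[6]: 53 + 17 = 70
  P[7]: 57 + 17 = 74
  P[8]: 56 + 17 = 73
  P[9]: 70 + 17 = 87

Answer: 6:70 7:74 8:73 9:87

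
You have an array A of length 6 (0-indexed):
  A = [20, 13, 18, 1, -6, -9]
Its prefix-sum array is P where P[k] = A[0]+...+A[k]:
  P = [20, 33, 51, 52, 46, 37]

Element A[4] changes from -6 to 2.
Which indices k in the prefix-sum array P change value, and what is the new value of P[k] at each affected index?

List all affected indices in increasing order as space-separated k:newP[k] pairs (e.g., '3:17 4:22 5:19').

Answer: 4:54 5:45

Derivation:
P[k] = A[0] + ... + A[k]
P[k] includes A[4] iff k >= 4
Affected indices: 4, 5, ..., 5; delta = 8
  P[4]: 46 + 8 = 54
  P[5]: 37 + 8 = 45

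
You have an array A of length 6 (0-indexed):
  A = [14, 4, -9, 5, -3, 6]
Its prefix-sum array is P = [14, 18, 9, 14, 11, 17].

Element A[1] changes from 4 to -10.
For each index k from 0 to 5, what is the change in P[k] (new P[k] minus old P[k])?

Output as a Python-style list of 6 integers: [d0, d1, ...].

Element change: A[1] 4 -> -10, delta = -14
For k < 1: P[k] unchanged, delta_P[k] = 0
For k >= 1: P[k] shifts by exactly -14
Delta array: [0, -14, -14, -14, -14, -14]

Answer: [0, -14, -14, -14, -14, -14]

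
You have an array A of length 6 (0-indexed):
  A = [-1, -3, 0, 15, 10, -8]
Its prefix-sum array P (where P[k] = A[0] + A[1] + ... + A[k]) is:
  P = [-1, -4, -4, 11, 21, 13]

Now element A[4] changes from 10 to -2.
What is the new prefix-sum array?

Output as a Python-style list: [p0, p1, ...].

Change: A[4] 10 -> -2, delta = -12
P[k] for k < 4: unchanged (A[4] not included)
P[k] for k >= 4: shift by delta = -12
  P[0] = -1 + 0 = -1
  P[1] = -4 + 0 = -4
  P[2] = -4 + 0 = -4
  P[3] = 11 + 0 = 11
  P[4] = 21 + -12 = 9
  P[5] = 13 + -12 = 1

Answer: [-1, -4, -4, 11, 9, 1]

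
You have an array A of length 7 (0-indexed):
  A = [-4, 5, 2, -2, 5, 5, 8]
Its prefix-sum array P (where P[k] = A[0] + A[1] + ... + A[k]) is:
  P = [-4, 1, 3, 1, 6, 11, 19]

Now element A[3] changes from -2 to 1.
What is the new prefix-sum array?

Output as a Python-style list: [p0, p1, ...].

Change: A[3] -2 -> 1, delta = 3
P[k] for k < 3: unchanged (A[3] not included)
P[k] for k >= 3: shift by delta = 3
  P[0] = -4 + 0 = -4
  P[1] = 1 + 0 = 1
  P[2] = 3 + 0 = 3
  P[3] = 1 + 3 = 4
  P[4] = 6 + 3 = 9
  P[5] = 11 + 3 = 14
  P[6] = 19 + 3 = 22

Answer: [-4, 1, 3, 4, 9, 14, 22]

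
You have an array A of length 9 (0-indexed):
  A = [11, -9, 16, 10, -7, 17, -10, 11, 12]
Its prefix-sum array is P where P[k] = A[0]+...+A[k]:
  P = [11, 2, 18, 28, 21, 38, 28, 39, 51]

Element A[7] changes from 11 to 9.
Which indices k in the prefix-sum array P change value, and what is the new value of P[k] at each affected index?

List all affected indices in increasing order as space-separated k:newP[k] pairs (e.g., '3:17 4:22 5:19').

Answer: 7:37 8:49

Derivation:
P[k] = A[0] + ... + A[k]
P[k] includes A[7] iff k >= 7
Affected indices: 7, 8, ..., 8; delta = -2
  P[7]: 39 + -2 = 37
  P[8]: 51 + -2 = 49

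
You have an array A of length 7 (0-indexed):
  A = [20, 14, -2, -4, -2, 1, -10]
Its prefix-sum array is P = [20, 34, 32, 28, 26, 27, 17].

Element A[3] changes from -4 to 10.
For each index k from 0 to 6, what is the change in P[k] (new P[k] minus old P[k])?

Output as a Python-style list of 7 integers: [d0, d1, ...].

Element change: A[3] -4 -> 10, delta = 14
For k < 3: P[k] unchanged, delta_P[k] = 0
For k >= 3: P[k] shifts by exactly 14
Delta array: [0, 0, 0, 14, 14, 14, 14]

Answer: [0, 0, 0, 14, 14, 14, 14]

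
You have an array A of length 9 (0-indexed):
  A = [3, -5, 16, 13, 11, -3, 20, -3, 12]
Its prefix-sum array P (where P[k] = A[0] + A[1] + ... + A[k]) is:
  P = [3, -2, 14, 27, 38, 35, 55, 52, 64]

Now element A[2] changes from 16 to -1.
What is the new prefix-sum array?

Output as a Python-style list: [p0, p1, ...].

Change: A[2] 16 -> -1, delta = -17
P[k] for k < 2: unchanged (A[2] not included)
P[k] for k >= 2: shift by delta = -17
  P[0] = 3 + 0 = 3
  P[1] = -2 + 0 = -2
  P[2] = 14 + -17 = -3
  P[3] = 27 + -17 = 10
  P[4] = 38 + -17 = 21
  P[5] = 35 + -17 = 18
  P[6] = 55 + -17 = 38
  P[7] = 52 + -17 = 35
  P[8] = 64 + -17 = 47

Answer: [3, -2, -3, 10, 21, 18, 38, 35, 47]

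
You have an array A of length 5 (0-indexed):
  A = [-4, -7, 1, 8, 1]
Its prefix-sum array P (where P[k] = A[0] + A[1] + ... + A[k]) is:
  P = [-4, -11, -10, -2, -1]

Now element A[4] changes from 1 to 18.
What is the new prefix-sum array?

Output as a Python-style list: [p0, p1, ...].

Change: A[4] 1 -> 18, delta = 17
P[k] for k < 4: unchanged (A[4] not included)
P[k] for k >= 4: shift by delta = 17
  P[0] = -4 + 0 = -4
  P[1] = -11 + 0 = -11
  P[2] = -10 + 0 = -10
  P[3] = -2 + 0 = -2
  P[4] = -1 + 17 = 16

Answer: [-4, -11, -10, -2, 16]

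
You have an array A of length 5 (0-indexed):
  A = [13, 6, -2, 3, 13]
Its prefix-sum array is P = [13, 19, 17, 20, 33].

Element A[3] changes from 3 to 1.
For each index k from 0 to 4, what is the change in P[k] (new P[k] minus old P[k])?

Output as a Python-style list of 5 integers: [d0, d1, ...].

Answer: [0, 0, 0, -2, -2]

Derivation:
Element change: A[3] 3 -> 1, delta = -2
For k < 3: P[k] unchanged, delta_P[k] = 0
For k >= 3: P[k] shifts by exactly -2
Delta array: [0, 0, 0, -2, -2]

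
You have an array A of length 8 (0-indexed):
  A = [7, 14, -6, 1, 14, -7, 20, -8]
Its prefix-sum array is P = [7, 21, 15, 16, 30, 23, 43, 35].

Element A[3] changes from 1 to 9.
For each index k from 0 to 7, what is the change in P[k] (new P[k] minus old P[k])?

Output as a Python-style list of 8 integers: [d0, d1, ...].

Answer: [0, 0, 0, 8, 8, 8, 8, 8]

Derivation:
Element change: A[3] 1 -> 9, delta = 8
For k < 3: P[k] unchanged, delta_P[k] = 0
For k >= 3: P[k] shifts by exactly 8
Delta array: [0, 0, 0, 8, 8, 8, 8, 8]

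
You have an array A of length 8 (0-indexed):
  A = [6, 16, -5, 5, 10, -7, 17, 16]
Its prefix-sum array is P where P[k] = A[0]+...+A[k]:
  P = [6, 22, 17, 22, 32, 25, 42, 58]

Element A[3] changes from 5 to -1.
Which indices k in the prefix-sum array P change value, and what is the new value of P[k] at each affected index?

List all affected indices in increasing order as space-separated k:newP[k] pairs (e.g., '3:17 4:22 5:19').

Answer: 3:16 4:26 5:19 6:36 7:52

Derivation:
P[k] = A[0] + ... + A[k]
P[k] includes A[3] iff k >= 3
Affected indices: 3, 4, ..., 7; delta = -6
  P[3]: 22 + -6 = 16
  P[4]: 32 + -6 = 26
  P[5]: 25 + -6 = 19
  P[6]: 42 + -6 = 36
  P[7]: 58 + -6 = 52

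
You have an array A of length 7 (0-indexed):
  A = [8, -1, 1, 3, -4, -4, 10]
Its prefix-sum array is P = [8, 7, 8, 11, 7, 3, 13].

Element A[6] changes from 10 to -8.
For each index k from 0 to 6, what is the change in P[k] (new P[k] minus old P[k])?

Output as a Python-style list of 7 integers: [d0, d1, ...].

Answer: [0, 0, 0, 0, 0, 0, -18]

Derivation:
Element change: A[6] 10 -> -8, delta = -18
For k < 6: P[k] unchanged, delta_P[k] = 0
For k >= 6: P[k] shifts by exactly -18
Delta array: [0, 0, 0, 0, 0, 0, -18]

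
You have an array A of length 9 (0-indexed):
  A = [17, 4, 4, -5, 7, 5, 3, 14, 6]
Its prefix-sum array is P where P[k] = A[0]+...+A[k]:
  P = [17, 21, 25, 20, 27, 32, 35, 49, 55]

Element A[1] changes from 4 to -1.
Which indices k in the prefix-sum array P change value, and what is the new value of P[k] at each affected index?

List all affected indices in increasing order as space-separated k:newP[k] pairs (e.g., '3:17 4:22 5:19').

P[k] = A[0] + ... + A[k]
P[k] includes A[1] iff k >= 1
Affected indices: 1, 2, ..., 8; delta = -5
  P[1]: 21 + -5 = 16
  P[2]: 25 + -5 = 20
  P[3]: 20 + -5 = 15
  P[4]: 27 + -5 = 22
  P[5]: 32 + -5 = 27
  P[6]: 35 + -5 = 30
  P[7]: 49 + -5 = 44
  P[8]: 55 + -5 = 50

Answer: 1:16 2:20 3:15 4:22 5:27 6:30 7:44 8:50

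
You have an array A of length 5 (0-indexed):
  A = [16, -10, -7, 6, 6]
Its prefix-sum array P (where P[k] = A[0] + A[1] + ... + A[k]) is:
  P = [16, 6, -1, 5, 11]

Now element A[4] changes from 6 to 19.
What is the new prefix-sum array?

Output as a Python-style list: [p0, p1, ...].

Answer: [16, 6, -1, 5, 24]

Derivation:
Change: A[4] 6 -> 19, delta = 13
P[k] for k < 4: unchanged (A[4] not included)
P[k] for k >= 4: shift by delta = 13
  P[0] = 16 + 0 = 16
  P[1] = 6 + 0 = 6
  P[2] = -1 + 0 = -1
  P[3] = 5 + 0 = 5
  P[4] = 11 + 13 = 24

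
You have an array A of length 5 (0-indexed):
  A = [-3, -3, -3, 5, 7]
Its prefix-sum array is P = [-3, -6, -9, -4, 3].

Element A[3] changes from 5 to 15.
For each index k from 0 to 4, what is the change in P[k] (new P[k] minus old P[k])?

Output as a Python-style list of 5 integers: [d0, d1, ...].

Answer: [0, 0, 0, 10, 10]

Derivation:
Element change: A[3] 5 -> 15, delta = 10
For k < 3: P[k] unchanged, delta_P[k] = 0
For k >= 3: P[k] shifts by exactly 10
Delta array: [0, 0, 0, 10, 10]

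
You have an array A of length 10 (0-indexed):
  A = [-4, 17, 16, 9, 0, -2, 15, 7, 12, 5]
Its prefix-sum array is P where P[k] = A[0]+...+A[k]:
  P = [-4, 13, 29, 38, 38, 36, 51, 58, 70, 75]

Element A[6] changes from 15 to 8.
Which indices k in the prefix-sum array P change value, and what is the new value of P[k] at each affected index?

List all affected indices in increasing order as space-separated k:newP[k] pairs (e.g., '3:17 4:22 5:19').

Answer: 6:44 7:51 8:63 9:68

Derivation:
P[k] = A[0] + ... + A[k]
P[k] includes A[6] iff k >= 6
Affected indices: 6, 7, ..., 9; delta = -7
  P[6]: 51 + -7 = 44
  P[7]: 58 + -7 = 51
  P[8]: 70 + -7 = 63
  P[9]: 75 + -7 = 68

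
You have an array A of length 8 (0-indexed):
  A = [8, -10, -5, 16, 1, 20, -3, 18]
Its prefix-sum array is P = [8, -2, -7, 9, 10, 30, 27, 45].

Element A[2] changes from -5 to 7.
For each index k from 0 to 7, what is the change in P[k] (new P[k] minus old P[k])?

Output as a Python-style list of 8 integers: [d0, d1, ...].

Answer: [0, 0, 12, 12, 12, 12, 12, 12]

Derivation:
Element change: A[2] -5 -> 7, delta = 12
For k < 2: P[k] unchanged, delta_P[k] = 0
For k >= 2: P[k] shifts by exactly 12
Delta array: [0, 0, 12, 12, 12, 12, 12, 12]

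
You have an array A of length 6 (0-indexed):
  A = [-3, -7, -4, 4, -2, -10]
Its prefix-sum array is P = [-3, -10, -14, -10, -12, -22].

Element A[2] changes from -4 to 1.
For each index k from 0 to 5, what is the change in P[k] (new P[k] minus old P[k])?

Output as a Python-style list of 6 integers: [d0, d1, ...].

Answer: [0, 0, 5, 5, 5, 5]

Derivation:
Element change: A[2] -4 -> 1, delta = 5
For k < 2: P[k] unchanged, delta_P[k] = 0
For k >= 2: P[k] shifts by exactly 5
Delta array: [0, 0, 5, 5, 5, 5]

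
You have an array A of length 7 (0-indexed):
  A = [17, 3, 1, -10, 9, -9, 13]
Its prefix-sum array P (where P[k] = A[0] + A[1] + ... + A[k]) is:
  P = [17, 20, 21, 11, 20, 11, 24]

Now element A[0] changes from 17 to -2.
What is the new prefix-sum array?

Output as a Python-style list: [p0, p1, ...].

Answer: [-2, 1, 2, -8, 1, -8, 5]

Derivation:
Change: A[0] 17 -> -2, delta = -19
P[k] for k < 0: unchanged (A[0] not included)
P[k] for k >= 0: shift by delta = -19
  P[0] = 17 + -19 = -2
  P[1] = 20 + -19 = 1
  P[2] = 21 + -19 = 2
  P[3] = 11 + -19 = -8
  P[4] = 20 + -19 = 1
  P[5] = 11 + -19 = -8
  P[6] = 24 + -19 = 5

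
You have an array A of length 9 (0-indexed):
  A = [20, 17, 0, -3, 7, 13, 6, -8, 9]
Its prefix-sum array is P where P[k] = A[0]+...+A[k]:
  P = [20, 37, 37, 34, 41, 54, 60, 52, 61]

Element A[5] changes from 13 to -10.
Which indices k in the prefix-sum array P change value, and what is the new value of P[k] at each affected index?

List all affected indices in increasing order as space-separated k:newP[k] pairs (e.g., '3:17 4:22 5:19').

Answer: 5:31 6:37 7:29 8:38

Derivation:
P[k] = A[0] + ... + A[k]
P[k] includes A[5] iff k >= 5
Affected indices: 5, 6, ..., 8; delta = -23
  P[5]: 54 + -23 = 31
  P[6]: 60 + -23 = 37
  P[7]: 52 + -23 = 29
  P[8]: 61 + -23 = 38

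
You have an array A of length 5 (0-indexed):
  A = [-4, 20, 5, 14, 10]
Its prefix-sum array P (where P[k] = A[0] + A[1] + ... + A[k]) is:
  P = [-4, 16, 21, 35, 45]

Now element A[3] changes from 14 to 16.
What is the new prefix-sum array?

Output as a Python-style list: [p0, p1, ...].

Change: A[3] 14 -> 16, delta = 2
P[k] for k < 3: unchanged (A[3] not included)
P[k] for k >= 3: shift by delta = 2
  P[0] = -4 + 0 = -4
  P[1] = 16 + 0 = 16
  P[2] = 21 + 0 = 21
  P[3] = 35 + 2 = 37
  P[4] = 45 + 2 = 47

Answer: [-4, 16, 21, 37, 47]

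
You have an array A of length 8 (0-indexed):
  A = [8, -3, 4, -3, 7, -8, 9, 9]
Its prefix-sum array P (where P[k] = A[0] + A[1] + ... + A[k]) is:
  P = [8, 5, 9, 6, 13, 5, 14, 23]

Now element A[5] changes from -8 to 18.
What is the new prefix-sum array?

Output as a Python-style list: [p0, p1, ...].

Change: A[5] -8 -> 18, delta = 26
P[k] for k < 5: unchanged (A[5] not included)
P[k] for k >= 5: shift by delta = 26
  P[0] = 8 + 0 = 8
  P[1] = 5 + 0 = 5
  P[2] = 9 + 0 = 9
  P[3] = 6 + 0 = 6
  P[4] = 13 + 0 = 13
  P[5] = 5 + 26 = 31
  P[6] = 14 + 26 = 40
  P[7] = 23 + 26 = 49

Answer: [8, 5, 9, 6, 13, 31, 40, 49]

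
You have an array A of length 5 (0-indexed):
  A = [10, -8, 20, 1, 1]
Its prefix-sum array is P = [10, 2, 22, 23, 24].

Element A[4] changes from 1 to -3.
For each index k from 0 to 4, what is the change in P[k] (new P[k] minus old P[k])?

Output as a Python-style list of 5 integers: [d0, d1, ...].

Answer: [0, 0, 0, 0, -4]

Derivation:
Element change: A[4] 1 -> -3, delta = -4
For k < 4: P[k] unchanged, delta_P[k] = 0
For k >= 4: P[k] shifts by exactly -4
Delta array: [0, 0, 0, 0, -4]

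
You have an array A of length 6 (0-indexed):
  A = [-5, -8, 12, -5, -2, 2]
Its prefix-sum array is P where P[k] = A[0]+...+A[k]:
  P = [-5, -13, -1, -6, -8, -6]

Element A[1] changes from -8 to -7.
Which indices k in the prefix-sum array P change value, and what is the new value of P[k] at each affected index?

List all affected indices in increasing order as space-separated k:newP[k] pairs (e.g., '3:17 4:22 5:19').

Answer: 1:-12 2:0 3:-5 4:-7 5:-5

Derivation:
P[k] = A[0] + ... + A[k]
P[k] includes A[1] iff k >= 1
Affected indices: 1, 2, ..., 5; delta = 1
  P[1]: -13 + 1 = -12
  P[2]: -1 + 1 = 0
  P[3]: -6 + 1 = -5
  P[4]: -8 + 1 = -7
  P[5]: -6 + 1 = -5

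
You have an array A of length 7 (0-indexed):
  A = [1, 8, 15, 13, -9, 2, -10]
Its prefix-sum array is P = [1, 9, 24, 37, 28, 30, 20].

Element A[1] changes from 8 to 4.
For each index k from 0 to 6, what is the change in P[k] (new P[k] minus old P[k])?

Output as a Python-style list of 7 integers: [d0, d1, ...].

Element change: A[1] 8 -> 4, delta = -4
For k < 1: P[k] unchanged, delta_P[k] = 0
For k >= 1: P[k] shifts by exactly -4
Delta array: [0, -4, -4, -4, -4, -4, -4]

Answer: [0, -4, -4, -4, -4, -4, -4]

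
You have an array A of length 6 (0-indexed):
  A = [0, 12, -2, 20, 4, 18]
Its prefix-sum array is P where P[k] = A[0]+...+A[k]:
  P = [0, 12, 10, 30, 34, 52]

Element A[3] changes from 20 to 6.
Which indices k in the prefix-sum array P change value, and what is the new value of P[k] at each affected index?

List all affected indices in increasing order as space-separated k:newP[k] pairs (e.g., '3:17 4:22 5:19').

P[k] = A[0] + ... + A[k]
P[k] includes A[3] iff k >= 3
Affected indices: 3, 4, ..., 5; delta = -14
  P[3]: 30 + -14 = 16
  P[4]: 34 + -14 = 20
  P[5]: 52 + -14 = 38

Answer: 3:16 4:20 5:38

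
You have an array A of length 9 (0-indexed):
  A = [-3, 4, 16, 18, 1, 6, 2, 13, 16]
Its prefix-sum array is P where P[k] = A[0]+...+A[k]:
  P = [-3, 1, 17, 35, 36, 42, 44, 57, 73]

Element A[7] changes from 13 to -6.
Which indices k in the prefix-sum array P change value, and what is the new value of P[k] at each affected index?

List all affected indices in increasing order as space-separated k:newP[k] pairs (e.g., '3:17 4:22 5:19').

P[k] = A[0] + ... + A[k]
P[k] includes A[7] iff k >= 7
Affected indices: 7, 8, ..., 8; delta = -19
  P[7]: 57 + -19 = 38
  P[8]: 73 + -19 = 54

Answer: 7:38 8:54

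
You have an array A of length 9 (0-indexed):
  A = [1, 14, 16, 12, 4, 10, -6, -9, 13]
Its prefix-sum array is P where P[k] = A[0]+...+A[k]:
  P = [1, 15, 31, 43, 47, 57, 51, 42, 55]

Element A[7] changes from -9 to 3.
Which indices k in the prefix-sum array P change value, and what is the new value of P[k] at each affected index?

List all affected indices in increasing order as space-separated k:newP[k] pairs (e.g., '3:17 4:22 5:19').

P[k] = A[0] + ... + A[k]
P[k] includes A[7] iff k >= 7
Affected indices: 7, 8, ..., 8; delta = 12
  P[7]: 42 + 12 = 54
  P[8]: 55 + 12 = 67

Answer: 7:54 8:67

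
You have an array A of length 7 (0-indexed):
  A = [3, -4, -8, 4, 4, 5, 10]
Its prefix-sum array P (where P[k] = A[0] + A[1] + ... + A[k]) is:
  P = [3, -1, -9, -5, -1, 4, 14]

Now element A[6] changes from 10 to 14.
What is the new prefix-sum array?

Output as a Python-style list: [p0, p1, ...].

Answer: [3, -1, -9, -5, -1, 4, 18]

Derivation:
Change: A[6] 10 -> 14, delta = 4
P[k] for k < 6: unchanged (A[6] not included)
P[k] for k >= 6: shift by delta = 4
  P[0] = 3 + 0 = 3
  P[1] = -1 + 0 = -1
  P[2] = -9 + 0 = -9
  P[3] = -5 + 0 = -5
  P[4] = -1 + 0 = -1
  P[5] = 4 + 0 = 4
  P[6] = 14 + 4 = 18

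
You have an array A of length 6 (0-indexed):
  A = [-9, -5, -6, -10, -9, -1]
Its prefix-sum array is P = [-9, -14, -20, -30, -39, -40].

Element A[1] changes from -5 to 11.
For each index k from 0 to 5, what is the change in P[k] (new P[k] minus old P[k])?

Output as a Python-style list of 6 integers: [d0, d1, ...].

Answer: [0, 16, 16, 16, 16, 16]

Derivation:
Element change: A[1] -5 -> 11, delta = 16
For k < 1: P[k] unchanged, delta_P[k] = 0
For k >= 1: P[k] shifts by exactly 16
Delta array: [0, 16, 16, 16, 16, 16]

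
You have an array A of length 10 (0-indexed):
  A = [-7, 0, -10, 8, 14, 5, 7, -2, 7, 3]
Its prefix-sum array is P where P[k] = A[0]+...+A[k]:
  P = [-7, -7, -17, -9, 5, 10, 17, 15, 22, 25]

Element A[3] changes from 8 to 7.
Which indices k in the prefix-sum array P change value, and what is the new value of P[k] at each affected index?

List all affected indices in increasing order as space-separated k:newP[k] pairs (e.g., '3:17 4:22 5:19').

P[k] = A[0] + ... + A[k]
P[k] includes A[3] iff k >= 3
Affected indices: 3, 4, ..., 9; delta = -1
  P[3]: -9 + -1 = -10
  P[4]: 5 + -1 = 4
  P[5]: 10 + -1 = 9
  P[6]: 17 + -1 = 16
  P[7]: 15 + -1 = 14
  P[8]: 22 + -1 = 21
  P[9]: 25 + -1 = 24

Answer: 3:-10 4:4 5:9 6:16 7:14 8:21 9:24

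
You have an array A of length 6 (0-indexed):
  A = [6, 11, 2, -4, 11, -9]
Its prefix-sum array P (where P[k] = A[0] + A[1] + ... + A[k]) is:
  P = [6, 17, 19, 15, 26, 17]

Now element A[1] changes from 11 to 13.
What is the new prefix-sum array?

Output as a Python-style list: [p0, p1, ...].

Change: A[1] 11 -> 13, delta = 2
P[k] for k < 1: unchanged (A[1] not included)
P[k] for k >= 1: shift by delta = 2
  P[0] = 6 + 0 = 6
  P[1] = 17 + 2 = 19
  P[2] = 19 + 2 = 21
  P[3] = 15 + 2 = 17
  P[4] = 26 + 2 = 28
  P[5] = 17 + 2 = 19

Answer: [6, 19, 21, 17, 28, 19]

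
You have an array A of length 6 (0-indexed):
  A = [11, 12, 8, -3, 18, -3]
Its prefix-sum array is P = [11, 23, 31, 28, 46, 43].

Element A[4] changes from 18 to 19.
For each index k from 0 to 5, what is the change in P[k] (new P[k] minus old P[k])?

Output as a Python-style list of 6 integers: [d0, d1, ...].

Answer: [0, 0, 0, 0, 1, 1]

Derivation:
Element change: A[4] 18 -> 19, delta = 1
For k < 4: P[k] unchanged, delta_P[k] = 0
For k >= 4: P[k] shifts by exactly 1
Delta array: [0, 0, 0, 0, 1, 1]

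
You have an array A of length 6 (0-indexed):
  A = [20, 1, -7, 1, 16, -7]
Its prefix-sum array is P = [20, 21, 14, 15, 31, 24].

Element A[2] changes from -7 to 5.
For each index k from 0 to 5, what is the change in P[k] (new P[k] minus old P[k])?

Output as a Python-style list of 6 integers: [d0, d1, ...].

Answer: [0, 0, 12, 12, 12, 12]

Derivation:
Element change: A[2] -7 -> 5, delta = 12
For k < 2: P[k] unchanged, delta_P[k] = 0
For k >= 2: P[k] shifts by exactly 12
Delta array: [0, 0, 12, 12, 12, 12]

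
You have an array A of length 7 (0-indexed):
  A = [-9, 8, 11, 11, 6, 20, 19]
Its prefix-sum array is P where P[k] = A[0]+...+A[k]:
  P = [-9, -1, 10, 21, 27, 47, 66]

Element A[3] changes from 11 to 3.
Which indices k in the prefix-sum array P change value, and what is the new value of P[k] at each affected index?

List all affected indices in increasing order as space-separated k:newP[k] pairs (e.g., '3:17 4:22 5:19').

Answer: 3:13 4:19 5:39 6:58

Derivation:
P[k] = A[0] + ... + A[k]
P[k] includes A[3] iff k >= 3
Affected indices: 3, 4, ..., 6; delta = -8
  P[3]: 21 + -8 = 13
  P[4]: 27 + -8 = 19
  P[5]: 47 + -8 = 39
  P[6]: 66 + -8 = 58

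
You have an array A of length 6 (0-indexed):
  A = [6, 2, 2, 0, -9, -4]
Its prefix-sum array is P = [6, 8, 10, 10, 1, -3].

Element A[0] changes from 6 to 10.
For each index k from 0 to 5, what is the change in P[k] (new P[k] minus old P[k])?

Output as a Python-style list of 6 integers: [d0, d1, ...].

Element change: A[0] 6 -> 10, delta = 4
For k < 0: P[k] unchanged, delta_P[k] = 0
For k >= 0: P[k] shifts by exactly 4
Delta array: [4, 4, 4, 4, 4, 4]

Answer: [4, 4, 4, 4, 4, 4]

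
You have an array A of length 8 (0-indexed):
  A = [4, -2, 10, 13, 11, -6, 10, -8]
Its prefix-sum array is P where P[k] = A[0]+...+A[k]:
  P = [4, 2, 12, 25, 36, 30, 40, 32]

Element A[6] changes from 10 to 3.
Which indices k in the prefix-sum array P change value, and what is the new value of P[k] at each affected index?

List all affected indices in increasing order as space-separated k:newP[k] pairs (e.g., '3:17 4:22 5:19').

Answer: 6:33 7:25

Derivation:
P[k] = A[0] + ... + A[k]
P[k] includes A[6] iff k >= 6
Affected indices: 6, 7, ..., 7; delta = -7
  P[6]: 40 + -7 = 33
  P[7]: 32 + -7 = 25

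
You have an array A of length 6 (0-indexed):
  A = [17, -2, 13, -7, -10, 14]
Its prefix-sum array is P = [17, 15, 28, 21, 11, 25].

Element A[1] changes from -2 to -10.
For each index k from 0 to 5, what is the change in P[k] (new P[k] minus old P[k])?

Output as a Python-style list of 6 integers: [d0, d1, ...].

Answer: [0, -8, -8, -8, -8, -8]

Derivation:
Element change: A[1] -2 -> -10, delta = -8
For k < 1: P[k] unchanged, delta_P[k] = 0
For k >= 1: P[k] shifts by exactly -8
Delta array: [0, -8, -8, -8, -8, -8]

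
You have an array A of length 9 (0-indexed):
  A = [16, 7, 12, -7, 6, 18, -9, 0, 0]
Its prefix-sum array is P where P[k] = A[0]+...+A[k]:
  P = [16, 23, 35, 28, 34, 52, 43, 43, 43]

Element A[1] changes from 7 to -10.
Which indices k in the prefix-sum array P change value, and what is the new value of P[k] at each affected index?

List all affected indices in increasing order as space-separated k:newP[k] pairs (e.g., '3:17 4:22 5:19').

Answer: 1:6 2:18 3:11 4:17 5:35 6:26 7:26 8:26

Derivation:
P[k] = A[0] + ... + A[k]
P[k] includes A[1] iff k >= 1
Affected indices: 1, 2, ..., 8; delta = -17
  P[1]: 23 + -17 = 6
  P[2]: 35 + -17 = 18
  P[3]: 28 + -17 = 11
  P[4]: 34 + -17 = 17
  P[5]: 52 + -17 = 35
  P[6]: 43 + -17 = 26
  P[7]: 43 + -17 = 26
  P[8]: 43 + -17 = 26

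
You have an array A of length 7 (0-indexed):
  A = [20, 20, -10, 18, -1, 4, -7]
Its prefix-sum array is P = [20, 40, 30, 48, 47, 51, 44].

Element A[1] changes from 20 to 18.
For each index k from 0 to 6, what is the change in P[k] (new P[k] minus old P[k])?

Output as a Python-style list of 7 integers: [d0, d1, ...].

Answer: [0, -2, -2, -2, -2, -2, -2]

Derivation:
Element change: A[1] 20 -> 18, delta = -2
For k < 1: P[k] unchanged, delta_P[k] = 0
For k >= 1: P[k] shifts by exactly -2
Delta array: [0, -2, -2, -2, -2, -2, -2]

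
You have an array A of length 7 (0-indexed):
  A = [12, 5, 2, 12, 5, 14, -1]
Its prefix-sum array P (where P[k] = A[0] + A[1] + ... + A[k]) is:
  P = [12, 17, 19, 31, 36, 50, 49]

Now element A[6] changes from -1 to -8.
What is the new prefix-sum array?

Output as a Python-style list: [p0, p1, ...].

Change: A[6] -1 -> -8, delta = -7
P[k] for k < 6: unchanged (A[6] not included)
P[k] for k >= 6: shift by delta = -7
  P[0] = 12 + 0 = 12
  P[1] = 17 + 0 = 17
  P[2] = 19 + 0 = 19
  P[3] = 31 + 0 = 31
  P[4] = 36 + 0 = 36
  P[5] = 50 + 0 = 50
  P[6] = 49 + -7 = 42

Answer: [12, 17, 19, 31, 36, 50, 42]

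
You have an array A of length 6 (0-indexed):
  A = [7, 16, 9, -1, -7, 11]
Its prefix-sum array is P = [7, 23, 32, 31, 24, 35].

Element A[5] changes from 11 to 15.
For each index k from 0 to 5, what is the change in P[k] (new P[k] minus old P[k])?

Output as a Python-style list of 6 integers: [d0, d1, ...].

Answer: [0, 0, 0, 0, 0, 4]

Derivation:
Element change: A[5] 11 -> 15, delta = 4
For k < 5: P[k] unchanged, delta_P[k] = 0
For k >= 5: P[k] shifts by exactly 4
Delta array: [0, 0, 0, 0, 0, 4]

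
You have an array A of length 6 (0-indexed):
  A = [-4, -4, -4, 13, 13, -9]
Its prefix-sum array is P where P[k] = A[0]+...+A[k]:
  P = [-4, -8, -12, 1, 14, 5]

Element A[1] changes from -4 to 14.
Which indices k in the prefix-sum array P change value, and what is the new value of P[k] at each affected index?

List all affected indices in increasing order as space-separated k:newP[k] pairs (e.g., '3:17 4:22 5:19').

P[k] = A[0] + ... + A[k]
P[k] includes A[1] iff k >= 1
Affected indices: 1, 2, ..., 5; delta = 18
  P[1]: -8 + 18 = 10
  P[2]: -12 + 18 = 6
  P[3]: 1 + 18 = 19
  P[4]: 14 + 18 = 32
  P[5]: 5 + 18 = 23

Answer: 1:10 2:6 3:19 4:32 5:23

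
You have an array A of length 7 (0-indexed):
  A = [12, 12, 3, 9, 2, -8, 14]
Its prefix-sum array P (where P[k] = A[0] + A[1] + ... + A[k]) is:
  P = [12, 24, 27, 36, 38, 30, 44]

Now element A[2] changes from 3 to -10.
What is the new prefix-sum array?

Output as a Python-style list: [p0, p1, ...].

Answer: [12, 24, 14, 23, 25, 17, 31]

Derivation:
Change: A[2] 3 -> -10, delta = -13
P[k] for k < 2: unchanged (A[2] not included)
P[k] for k >= 2: shift by delta = -13
  P[0] = 12 + 0 = 12
  P[1] = 24 + 0 = 24
  P[2] = 27 + -13 = 14
  P[3] = 36 + -13 = 23
  P[4] = 38 + -13 = 25
  P[5] = 30 + -13 = 17
  P[6] = 44 + -13 = 31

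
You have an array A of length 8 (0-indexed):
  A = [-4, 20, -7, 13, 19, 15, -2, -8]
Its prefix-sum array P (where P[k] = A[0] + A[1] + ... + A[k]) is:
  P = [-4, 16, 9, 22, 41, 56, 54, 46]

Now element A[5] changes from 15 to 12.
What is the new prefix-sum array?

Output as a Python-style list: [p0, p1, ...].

Answer: [-4, 16, 9, 22, 41, 53, 51, 43]

Derivation:
Change: A[5] 15 -> 12, delta = -3
P[k] for k < 5: unchanged (A[5] not included)
P[k] for k >= 5: shift by delta = -3
  P[0] = -4 + 0 = -4
  P[1] = 16 + 0 = 16
  P[2] = 9 + 0 = 9
  P[3] = 22 + 0 = 22
  P[4] = 41 + 0 = 41
  P[5] = 56 + -3 = 53
  P[6] = 54 + -3 = 51
  P[7] = 46 + -3 = 43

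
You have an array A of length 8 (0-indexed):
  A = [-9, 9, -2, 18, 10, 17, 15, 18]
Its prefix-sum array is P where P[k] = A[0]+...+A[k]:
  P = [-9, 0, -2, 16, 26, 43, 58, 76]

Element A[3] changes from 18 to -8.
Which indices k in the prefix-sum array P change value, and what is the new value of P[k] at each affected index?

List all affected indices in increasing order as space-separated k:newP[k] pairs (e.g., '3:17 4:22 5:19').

Answer: 3:-10 4:0 5:17 6:32 7:50

Derivation:
P[k] = A[0] + ... + A[k]
P[k] includes A[3] iff k >= 3
Affected indices: 3, 4, ..., 7; delta = -26
  P[3]: 16 + -26 = -10
  P[4]: 26 + -26 = 0
  P[5]: 43 + -26 = 17
  P[6]: 58 + -26 = 32
  P[7]: 76 + -26 = 50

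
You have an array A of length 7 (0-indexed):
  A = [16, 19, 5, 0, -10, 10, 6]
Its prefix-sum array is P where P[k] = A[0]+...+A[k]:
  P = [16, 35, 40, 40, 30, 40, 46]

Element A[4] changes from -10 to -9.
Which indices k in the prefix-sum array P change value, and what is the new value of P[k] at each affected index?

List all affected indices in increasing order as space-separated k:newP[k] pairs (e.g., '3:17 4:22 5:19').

Answer: 4:31 5:41 6:47

Derivation:
P[k] = A[0] + ... + A[k]
P[k] includes A[4] iff k >= 4
Affected indices: 4, 5, ..., 6; delta = 1
  P[4]: 30 + 1 = 31
  P[5]: 40 + 1 = 41
  P[6]: 46 + 1 = 47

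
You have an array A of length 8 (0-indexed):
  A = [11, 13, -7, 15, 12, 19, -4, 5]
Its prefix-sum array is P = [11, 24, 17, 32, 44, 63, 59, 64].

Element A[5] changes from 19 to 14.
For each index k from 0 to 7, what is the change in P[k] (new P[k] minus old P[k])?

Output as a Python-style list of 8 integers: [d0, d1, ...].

Answer: [0, 0, 0, 0, 0, -5, -5, -5]

Derivation:
Element change: A[5] 19 -> 14, delta = -5
For k < 5: P[k] unchanged, delta_P[k] = 0
For k >= 5: P[k] shifts by exactly -5
Delta array: [0, 0, 0, 0, 0, -5, -5, -5]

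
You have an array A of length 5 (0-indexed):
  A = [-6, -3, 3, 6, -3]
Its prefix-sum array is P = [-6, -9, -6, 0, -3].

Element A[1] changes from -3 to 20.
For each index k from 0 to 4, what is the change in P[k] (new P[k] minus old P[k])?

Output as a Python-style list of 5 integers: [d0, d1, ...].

Element change: A[1] -3 -> 20, delta = 23
For k < 1: P[k] unchanged, delta_P[k] = 0
For k >= 1: P[k] shifts by exactly 23
Delta array: [0, 23, 23, 23, 23]

Answer: [0, 23, 23, 23, 23]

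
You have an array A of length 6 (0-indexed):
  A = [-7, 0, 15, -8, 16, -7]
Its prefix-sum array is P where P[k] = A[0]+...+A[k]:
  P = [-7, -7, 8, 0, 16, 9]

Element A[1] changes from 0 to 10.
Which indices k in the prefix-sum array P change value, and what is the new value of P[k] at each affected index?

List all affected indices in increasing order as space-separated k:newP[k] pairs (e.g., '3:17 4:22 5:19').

P[k] = A[0] + ... + A[k]
P[k] includes A[1] iff k >= 1
Affected indices: 1, 2, ..., 5; delta = 10
  P[1]: -7 + 10 = 3
  P[2]: 8 + 10 = 18
  P[3]: 0 + 10 = 10
  P[4]: 16 + 10 = 26
  P[5]: 9 + 10 = 19

Answer: 1:3 2:18 3:10 4:26 5:19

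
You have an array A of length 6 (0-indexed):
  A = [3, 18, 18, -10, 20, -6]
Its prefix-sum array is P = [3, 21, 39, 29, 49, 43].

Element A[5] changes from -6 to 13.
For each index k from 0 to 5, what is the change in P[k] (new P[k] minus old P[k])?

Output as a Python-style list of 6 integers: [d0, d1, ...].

Answer: [0, 0, 0, 0, 0, 19]

Derivation:
Element change: A[5] -6 -> 13, delta = 19
For k < 5: P[k] unchanged, delta_P[k] = 0
For k >= 5: P[k] shifts by exactly 19
Delta array: [0, 0, 0, 0, 0, 19]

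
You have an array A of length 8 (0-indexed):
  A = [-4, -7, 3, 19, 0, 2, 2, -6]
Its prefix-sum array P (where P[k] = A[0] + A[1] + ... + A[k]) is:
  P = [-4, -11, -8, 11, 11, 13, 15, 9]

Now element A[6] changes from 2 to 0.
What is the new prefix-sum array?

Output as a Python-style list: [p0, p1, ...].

Answer: [-4, -11, -8, 11, 11, 13, 13, 7]

Derivation:
Change: A[6] 2 -> 0, delta = -2
P[k] for k < 6: unchanged (A[6] not included)
P[k] for k >= 6: shift by delta = -2
  P[0] = -4 + 0 = -4
  P[1] = -11 + 0 = -11
  P[2] = -8 + 0 = -8
  P[3] = 11 + 0 = 11
  P[4] = 11 + 0 = 11
  P[5] = 13 + 0 = 13
  P[6] = 15 + -2 = 13
  P[7] = 9 + -2 = 7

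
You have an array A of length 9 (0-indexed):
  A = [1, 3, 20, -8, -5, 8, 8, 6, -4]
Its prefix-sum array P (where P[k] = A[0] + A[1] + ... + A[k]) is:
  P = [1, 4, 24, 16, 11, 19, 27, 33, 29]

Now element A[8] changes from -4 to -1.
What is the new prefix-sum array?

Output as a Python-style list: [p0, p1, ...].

Answer: [1, 4, 24, 16, 11, 19, 27, 33, 32]

Derivation:
Change: A[8] -4 -> -1, delta = 3
P[k] for k < 8: unchanged (A[8] not included)
P[k] for k >= 8: shift by delta = 3
  P[0] = 1 + 0 = 1
  P[1] = 4 + 0 = 4
  P[2] = 24 + 0 = 24
  P[3] = 16 + 0 = 16
  P[4] = 11 + 0 = 11
  P[5] = 19 + 0 = 19
  P[6] = 27 + 0 = 27
  P[7] = 33 + 0 = 33
  P[8] = 29 + 3 = 32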